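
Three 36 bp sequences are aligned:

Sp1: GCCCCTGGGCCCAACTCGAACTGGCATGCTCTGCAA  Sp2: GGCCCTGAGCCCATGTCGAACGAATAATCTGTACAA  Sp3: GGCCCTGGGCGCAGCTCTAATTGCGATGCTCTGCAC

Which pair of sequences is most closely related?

Sp1 and Sp3

Sp1–Sp2: 12/36 differ, p = 0.333, d = 0.441.
Sp1–Sp3: 8/36 differ, p = 0.222, d = 0.264.
Sp2–Sp3: 15/36 differ, p = 0.417, d = 0.608.
The smallest distance is between Sp1 and Sp3.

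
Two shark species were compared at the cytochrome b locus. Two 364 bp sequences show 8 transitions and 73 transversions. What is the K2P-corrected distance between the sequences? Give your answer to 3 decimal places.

P = 8/364 ≈ 0.021978 and Q = 73/364 ≈ 0.200549.
Under the Kimura two-parameter model, d = −½ ln(1 − 2P − Q) − ¼ ln(1 − 2Q).
1 − 2P − Q = 0.755495, giving −½ ln(0.755495) = 0.140191.
1 − 2Q = 0.598902, giving −¼ ln(0.598902) = 0.128164.
d = 0.140191 + 0.128164 = 0.268355.

0.268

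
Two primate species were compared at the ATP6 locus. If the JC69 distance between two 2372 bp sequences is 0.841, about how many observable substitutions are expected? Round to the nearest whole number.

Invert JC69: p = (3/4)(1 − e^(−4d/3)) = 0.75 × (1 − e^(-1.121333)) = 0.75 × (1 − 0.325845) = 0.505616.
Expected differing sites = pL ≈ 0.505616 × 2372 = 1199.321152 ≈ 1199.

1199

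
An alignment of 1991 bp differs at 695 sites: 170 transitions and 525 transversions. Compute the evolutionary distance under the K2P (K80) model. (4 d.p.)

P = 170/1991 ≈ 0.085384 and Q = 525/1991 ≈ 0.263687.
Under the Kimura two-parameter model, d = −½ ln(1 − 2P − Q) − ¼ ln(1 − 2Q).
1 − 2P − Q = 0.565545, giving −½ ln(0.565545) = 0.284983.
1 − 2Q = 0.472626, giving −¼ ln(0.472626) = 0.187363.
d = 0.284983 + 0.187363 = 0.472346.

0.4723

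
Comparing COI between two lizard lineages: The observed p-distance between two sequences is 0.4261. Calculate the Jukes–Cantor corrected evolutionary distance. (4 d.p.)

0.6297

d = −(3/4) ln(1 − 4p/3) = −0.75 ln(1 − 0.568133) = −0.75 ln(0.431867)
  = −0.75 × (-0.839638) = 0.629729 substitutions/site.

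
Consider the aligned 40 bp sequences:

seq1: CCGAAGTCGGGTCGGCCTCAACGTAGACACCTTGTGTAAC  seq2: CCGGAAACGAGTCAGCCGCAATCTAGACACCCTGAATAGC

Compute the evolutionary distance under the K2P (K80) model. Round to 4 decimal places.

0.4024

Of 40 sites, 8 differences are transitions and 4 are transversions, so P = 8/40 = 0.2 and Q = 4/40 = 0.1.
Under the Kimura two-parameter model, d = −½ ln(1 − 2P − Q) − ¼ ln(1 − 2Q).
1 − 2P − Q = 0.5, giving −½ ln(0.5) = 0.346574.
1 − 2Q = 0.8, giving −¼ ln(0.8) = 0.055786.
d = 0.346574 + 0.055786 = 0.402360.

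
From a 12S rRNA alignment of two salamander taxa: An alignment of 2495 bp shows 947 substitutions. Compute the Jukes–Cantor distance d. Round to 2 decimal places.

0.53

p = 947/2495 ≈ 0.379559.
d = −(3/4) ln(1 − 4p/3) = −0.75 ln(1 − 0.506079) = −0.75 ln(0.493921)
  = −0.75 × (-0.705380) = 0.529035 substitutions/site.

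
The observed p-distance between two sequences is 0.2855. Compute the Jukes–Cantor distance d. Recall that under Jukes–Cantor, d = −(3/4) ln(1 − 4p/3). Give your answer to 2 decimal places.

d = −(3/4) ln(1 − 4p/3) = −0.75 ln(1 − 0.380667) = −0.75 ln(0.619333)
  = −0.75 × (-0.479112) = 0.359334 substitutions/site.

0.36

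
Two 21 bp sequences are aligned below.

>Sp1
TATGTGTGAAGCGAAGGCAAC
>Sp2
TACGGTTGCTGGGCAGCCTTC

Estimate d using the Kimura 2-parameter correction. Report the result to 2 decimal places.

0.86

Of 21 sites, 1 differences are transitions and 9 are transversions, so P = 1/21 ≈ 0.047619 and Q = 9/21 ≈ 0.428571.
Under the Kimura two-parameter model, d = −½ ln(1 − 2P − Q) − ¼ ln(1 − 2Q).
1 − 2P − Q = 0.476191, giving −½ ln(0.476191) = 0.370968.
1 − 2Q = 0.142858, giving −¼ ln(0.142858) = 0.486476.
d = 0.370968 + 0.486476 = 0.857444.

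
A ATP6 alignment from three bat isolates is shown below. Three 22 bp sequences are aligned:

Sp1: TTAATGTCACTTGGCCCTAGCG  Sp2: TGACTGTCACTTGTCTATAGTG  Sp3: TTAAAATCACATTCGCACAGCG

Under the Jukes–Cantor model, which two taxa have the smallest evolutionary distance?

Sp1 and Sp2

Sp1–Sp2: 6/22 differ, p = 0.273, d = 0.339.
Sp1–Sp3: 8/22 differ, p = 0.364, d = 0.497.
Sp2–Sp3: 11/22 differ, p = 0.500, d = 0.824.
The smallest distance is between Sp1 and Sp2.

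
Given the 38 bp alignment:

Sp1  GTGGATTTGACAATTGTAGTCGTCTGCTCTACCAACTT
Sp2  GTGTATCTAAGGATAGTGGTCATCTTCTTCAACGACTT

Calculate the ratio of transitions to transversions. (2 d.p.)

1.60

Transitions are A↔G and C↔T; transversions are all other mismatches.
Transitions: 8. Transversions: 5.
R = 8/5 = 1.60.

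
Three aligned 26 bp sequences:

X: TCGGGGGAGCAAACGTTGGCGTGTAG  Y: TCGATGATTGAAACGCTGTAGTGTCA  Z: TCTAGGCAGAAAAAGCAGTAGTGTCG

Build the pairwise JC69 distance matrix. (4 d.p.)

X–Y: 11/26 sites differ → p ≈ 0.423077, d = −0.75 ln(1 − 0.564103) = 0.622762 ≈ 0.6228.
X–Z: 10/26 sites differ → p ≈ 0.384615, d = −0.75 ln(1 − 0.51282) = 0.539341 ≈ 0.5393.
Y–Z: 9/26 sites differ → p ≈ 0.346154, d = −0.75 ln(1 − 0.461539) = 0.464280 ≈ 0.4643.

d(X,Y) = 0.6228, d(X,Z) = 0.5393, d(Y,Z) = 0.4643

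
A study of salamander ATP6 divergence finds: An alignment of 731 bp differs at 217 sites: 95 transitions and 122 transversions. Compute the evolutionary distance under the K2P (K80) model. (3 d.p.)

0.380

P = 95/731 ≈ 0.129959 and Q = 122/731 ≈ 0.166895.
Under the Kimura two-parameter model, d = −½ ln(1 − 2P − Q) − ¼ ln(1 − 2Q).
1 − 2P − Q = 0.573187, giving −½ ln(0.573187) = 0.278272.
1 − 2Q = 0.66621, giving −¼ ln(0.66621) = 0.101538.
d = 0.278272 + 0.101538 = 0.379810.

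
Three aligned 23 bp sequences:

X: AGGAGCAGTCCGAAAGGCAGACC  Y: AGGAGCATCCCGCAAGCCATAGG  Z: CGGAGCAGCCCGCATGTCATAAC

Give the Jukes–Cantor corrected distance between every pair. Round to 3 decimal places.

X–Y: 7/23 sites differ → p ≈ 0.304348, d = −0.75 ln(1 − 0.405797) = 0.390401 ≈ 0.390.
X–Z: 7/23 sites differ → p ≈ 0.304348, d = −0.75 ln(1 − 0.405797) = 0.390401 ≈ 0.390.
Y–Z: 6/23 sites differ → p ≈ 0.26087, d = −0.75 ln(1 − 0.347827) = 0.320584 ≈ 0.321.

d(X,Y) = 0.390, d(X,Z) = 0.390, d(Y,Z) = 0.321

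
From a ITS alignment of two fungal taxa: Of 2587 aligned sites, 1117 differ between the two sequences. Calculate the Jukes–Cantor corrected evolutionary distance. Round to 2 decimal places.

0.64

p = 1117/2587 ≈ 0.431774.
d = −(3/4) ln(1 − 4p/3) = −0.75 ln(1 − 0.575699) = −0.75 ln(0.424301)
  = −0.75 × (-0.857312) = 0.642984 substitutions/site.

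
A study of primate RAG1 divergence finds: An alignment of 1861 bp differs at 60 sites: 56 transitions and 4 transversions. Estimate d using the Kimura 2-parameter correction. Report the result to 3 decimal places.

P = 56/1861 ≈ 0.030091 and Q = 4/1861 ≈ 0.002149.
Under the Kimura two-parameter model, d = −½ ln(1 − 2P − Q) − ¼ ln(1 − 2Q).
1 − 2P − Q = 0.937669, giving −½ ln(0.937669) = 0.032179.
1 − 2Q = 0.995702, giving −¼ ln(0.995702) = 0.001077.
d = 0.032179 + 0.001077 = 0.033256.

0.033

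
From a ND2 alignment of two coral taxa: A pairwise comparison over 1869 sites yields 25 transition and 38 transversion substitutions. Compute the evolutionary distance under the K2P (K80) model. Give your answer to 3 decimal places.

P = 25/1869 ≈ 0.013376 and Q = 38/1869 ≈ 0.020332.
Under the Kimura two-parameter model, d = −½ ln(1 − 2P − Q) − ¼ ln(1 − 2Q).
1 − 2P − Q = 0.952916, giving −½ ln(0.952916) = 0.024114.
1 − 2Q = 0.959336, giving −¼ ln(0.959336) = 0.010378.
d = 0.024114 + 0.010378 = 0.034492.

0.034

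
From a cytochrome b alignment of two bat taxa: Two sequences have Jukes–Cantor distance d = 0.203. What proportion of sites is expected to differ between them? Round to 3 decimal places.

0.178

p = (3/4)(1 − e^(−4d/3)) = 0.75 × (1 − e^(-0.270667)) = 0.75 × (1 − 0.762870) = 0.177848.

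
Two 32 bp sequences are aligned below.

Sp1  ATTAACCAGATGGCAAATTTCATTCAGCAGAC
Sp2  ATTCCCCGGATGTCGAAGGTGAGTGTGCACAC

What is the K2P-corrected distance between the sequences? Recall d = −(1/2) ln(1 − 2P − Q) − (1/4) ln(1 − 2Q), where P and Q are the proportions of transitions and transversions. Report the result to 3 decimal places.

Of 32 sites, 2 differences are transitions and 10 are transversions, so P = 2/32 = 0.0625 and Q = 10/32 = 0.3125.
Under the Kimura two-parameter model, d = −½ ln(1 − 2P − Q) − ¼ ln(1 − 2Q).
1 − 2P − Q = 0.5625, giving −½ ln(0.5625) = 0.287682.
1 − 2Q = 0.375, giving −¼ ln(0.375) = 0.245207.
d = 0.287682 + 0.245207 = 0.532889.

0.533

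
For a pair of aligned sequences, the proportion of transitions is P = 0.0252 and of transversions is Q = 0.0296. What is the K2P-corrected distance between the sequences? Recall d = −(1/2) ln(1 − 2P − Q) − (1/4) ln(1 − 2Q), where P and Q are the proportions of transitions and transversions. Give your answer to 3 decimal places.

Under the Kimura two-parameter model, d = −½ ln(1 − 2P − Q) − ¼ ln(1 − 2Q).
1 − 2P − Q = 0.92, giving −½ ln(0.92) = 0.041691.
1 − 2Q = 0.9408, giving −¼ ln(0.9408) = 0.015256.
d = 0.041691 + 0.015256 = 0.056947.

0.057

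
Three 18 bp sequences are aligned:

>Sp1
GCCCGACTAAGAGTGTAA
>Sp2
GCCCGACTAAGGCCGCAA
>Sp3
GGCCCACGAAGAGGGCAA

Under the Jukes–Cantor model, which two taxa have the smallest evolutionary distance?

Sp1 and Sp2

Sp1–Sp2: 4/18 differ, p = 0.222, d = 0.264.
Sp1–Sp3: 5/18 differ, p = 0.278, d = 0.347.
Sp2–Sp3: 6/18 differ, p = 0.333, d = 0.441.
The smallest distance is between Sp1 and Sp2.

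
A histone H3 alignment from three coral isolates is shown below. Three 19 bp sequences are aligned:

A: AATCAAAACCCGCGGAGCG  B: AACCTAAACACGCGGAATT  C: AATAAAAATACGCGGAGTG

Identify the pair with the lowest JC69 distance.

A and C

A–B: 6/19 differ, p = 0.316, d = 0.410.
A–C: 4/19 differ, p = 0.211, d = 0.247.
B–C: 6/19 differ, p = 0.316, d = 0.410.
The smallest distance is between A and C.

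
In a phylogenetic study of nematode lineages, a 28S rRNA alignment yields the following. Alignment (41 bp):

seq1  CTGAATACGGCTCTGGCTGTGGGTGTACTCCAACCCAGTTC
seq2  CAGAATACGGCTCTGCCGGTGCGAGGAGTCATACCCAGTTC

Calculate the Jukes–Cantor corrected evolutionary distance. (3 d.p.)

The sequences differ at 9 of 41 sites (2, 16, 18, 22, 24, 26, 28, 31, 32), so p = 9/41 ≈ 0.219512.
d = −(3/4) ln(1 − 4p/3) = −0.75 ln(1 − 0.292683) = −0.75 ln(0.707317)
  = −0.75 × (-0.346276) = 0.259707 substitutions/site.

0.260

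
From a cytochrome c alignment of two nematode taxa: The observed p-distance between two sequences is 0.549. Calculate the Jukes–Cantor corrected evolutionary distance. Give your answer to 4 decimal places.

d = −(3/4) ln(1 − 4p/3) = −0.75 ln(1 − 0.732) = −0.75 ln(0.268)
  = −0.75 × (-1.316768) = 0.987576 substitutions/site.

0.9876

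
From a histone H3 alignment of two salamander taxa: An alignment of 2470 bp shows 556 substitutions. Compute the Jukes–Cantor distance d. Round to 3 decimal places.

p = 556/2470 ≈ 0.225101.
d = −(3/4) ln(1 − 4p/3) = −0.75 ln(1 − 0.300135) = −0.75 ln(0.699865)
  = −0.75 × (-0.356868) = 0.267651 substitutions/site.

0.268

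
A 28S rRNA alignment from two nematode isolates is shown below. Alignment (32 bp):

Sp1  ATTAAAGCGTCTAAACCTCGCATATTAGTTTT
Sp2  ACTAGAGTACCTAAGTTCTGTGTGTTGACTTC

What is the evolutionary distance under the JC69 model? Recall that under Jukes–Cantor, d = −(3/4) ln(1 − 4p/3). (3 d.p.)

0.924

The sequences differ at 17 of 32 sites, so p = 17/32 = 0.53125.
d = −(3/4) ln(1 − 4p/3) = −0.75 ln(1 − 0.708333) = −0.75 ln(0.291667)
  = −0.75 × (-1.232143) = 0.924107 substitutions/site.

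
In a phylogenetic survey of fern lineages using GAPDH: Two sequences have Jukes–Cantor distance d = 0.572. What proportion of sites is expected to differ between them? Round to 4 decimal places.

0.4002

p = (3/4)(1 − e^(−4d/3)) = 0.75 × (1 − e^(-0.762667)) = 0.75 × (1 − 0.466421) = 0.400184.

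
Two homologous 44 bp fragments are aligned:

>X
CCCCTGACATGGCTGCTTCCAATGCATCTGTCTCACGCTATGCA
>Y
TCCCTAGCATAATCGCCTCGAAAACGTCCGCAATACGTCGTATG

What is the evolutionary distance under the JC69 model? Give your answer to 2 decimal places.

The sequences differ at 23 of 44 sites, so p = 23/44 ≈ 0.522727.
d = −(3/4) ln(1 − 4p/3) = −0.75 ln(1 − 0.696969) = −0.75 ln(0.303031)
  = −0.75 × (-1.193920) = 0.895440 substitutions/site.

0.90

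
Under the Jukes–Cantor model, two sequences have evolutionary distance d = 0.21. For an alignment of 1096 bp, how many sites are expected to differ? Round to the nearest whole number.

Invert JC69: p = (3/4)(1 − e^(−4d/3)) = 0.75 × (1 − e^(-0.28)) = 0.75 × (1 − 0.755784) = 0.183162.
Expected differing sites = pL ≈ 0.183162 × 1096 = 200.745552 ≈ 201.

201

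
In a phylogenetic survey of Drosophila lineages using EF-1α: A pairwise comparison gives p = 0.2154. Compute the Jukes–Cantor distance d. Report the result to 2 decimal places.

d = −(3/4) ln(1 − 4p/3) = −0.75 ln(1 − 0.2872) = −0.75 ln(0.7128)
  = −0.75 × (-0.338554) = 0.253916 substitutions/site.

0.25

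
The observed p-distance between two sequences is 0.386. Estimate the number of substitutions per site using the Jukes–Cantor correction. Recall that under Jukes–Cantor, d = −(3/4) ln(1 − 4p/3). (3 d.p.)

d = −(3/4) ln(1 − 4p/3) = −0.75 ln(1 − 0.514667) = −0.75 ln(0.485333)
  = −0.75 × (-0.722920) = 0.542190 substitutions/site.

0.542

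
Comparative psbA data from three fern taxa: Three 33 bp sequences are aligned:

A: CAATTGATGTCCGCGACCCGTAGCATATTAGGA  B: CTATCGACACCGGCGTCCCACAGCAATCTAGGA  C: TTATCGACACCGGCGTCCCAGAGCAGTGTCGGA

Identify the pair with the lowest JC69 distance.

B and C

A–B: 12/33 differ, p = 0.364, d = 0.497.
A–C: 14/33 differ, p = 0.424, d = 0.625.
B–C: 5/33 differ, p = 0.152, d = 0.169.
The smallest distance is between B and C.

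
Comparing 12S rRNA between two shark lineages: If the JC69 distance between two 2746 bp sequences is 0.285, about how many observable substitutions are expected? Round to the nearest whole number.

Invert JC69: p = (3/4)(1 − e^(−4d/3)) = 0.75 × (1 − e^(-0.38)) = 0.75 × (1 − 0.683861) = 0.237104.
Expected differing sites = pL ≈ 0.237104 × 2746 = 651.087584 ≈ 651.

651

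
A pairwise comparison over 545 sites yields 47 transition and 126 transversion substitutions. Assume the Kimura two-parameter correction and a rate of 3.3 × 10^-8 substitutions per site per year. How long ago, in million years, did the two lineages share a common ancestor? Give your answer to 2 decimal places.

6.27

P = 47/545 ≈ 0.086239 and Q = 126/545 ≈ 0.231193.
Under the Kimura two-parameter model, d = −½ ln(1 − 2P − Q) − ¼ ln(1 − 2Q).
1 − 2P − Q = 0.596329, giving −½ ln(0.596329) = 0.258481.
1 − 2Q = 0.537614, giving −¼ ln(0.537614) = 0.155154.
d = 0.258481 + 0.155154 = 0.413635.
Under a molecular clock d = 2μt, so t = d/(2μ) = 0.413635 / (2 × 3.3 × 10^-8) = 6.27 million years.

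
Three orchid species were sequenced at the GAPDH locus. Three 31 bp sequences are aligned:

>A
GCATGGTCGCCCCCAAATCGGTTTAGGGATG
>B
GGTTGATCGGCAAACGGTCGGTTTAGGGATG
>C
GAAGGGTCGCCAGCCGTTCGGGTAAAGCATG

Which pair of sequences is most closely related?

A and B

A–B: 10/31 differ, p = 0.323, d = 0.422.
A–C: 11/31 differ, p = 0.355, d = 0.481.
B–C: 12/31 differ, p = 0.387, d = 0.544.
The smallest distance is between A and B.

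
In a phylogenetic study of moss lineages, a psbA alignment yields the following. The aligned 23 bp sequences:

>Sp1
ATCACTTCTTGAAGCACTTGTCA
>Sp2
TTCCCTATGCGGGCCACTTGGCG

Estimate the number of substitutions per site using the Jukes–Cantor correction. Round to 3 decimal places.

The sequences differ at 11 of 23 sites, so p = 11/23 ≈ 0.478261.
d = −(3/4) ln(1 − 4p/3) = −0.75 ln(1 − 0.637681) = −0.75 ln(0.362319)
  = −0.75 × (-1.015230) = 0.761423 substitutions/site.

0.761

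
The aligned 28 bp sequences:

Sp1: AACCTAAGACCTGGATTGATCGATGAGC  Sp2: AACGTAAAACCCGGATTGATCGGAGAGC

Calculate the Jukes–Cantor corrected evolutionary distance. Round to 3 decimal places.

0.204

The sequences differ at 5 of 28 sites (4, 8, 12, 23, 24), so p = 5/28 ≈ 0.178571.
d = −(3/4) ln(1 − 4p/3) = −0.75 ln(1 − 0.238095) = −0.75 ln(0.761905)
  = −0.75 × (-0.271933) = 0.203950 substitutions/site.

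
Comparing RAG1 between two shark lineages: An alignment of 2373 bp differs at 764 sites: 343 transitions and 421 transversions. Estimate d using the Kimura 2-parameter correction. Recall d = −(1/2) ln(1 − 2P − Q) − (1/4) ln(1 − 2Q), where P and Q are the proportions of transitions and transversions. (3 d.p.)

0.424

P = 343/2373 ≈ 0.144543 and Q = 421/2373 ≈ 0.177413.
Under the Kimura two-parameter model, d = −½ ln(1 − 2P − Q) − ¼ ln(1 − 2Q).
1 − 2P − Q = 0.533501, giving −½ ln(0.533501) = 0.314147.
1 − 2Q = 0.645174, giving −¼ ln(0.645174) = 0.109559.
d = 0.314147 + 0.109559 = 0.423706.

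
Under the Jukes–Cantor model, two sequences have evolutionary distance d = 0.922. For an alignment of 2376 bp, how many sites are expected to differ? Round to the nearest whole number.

Invert JC69: p = (3/4)(1 − e^(−4d/3)) = 0.75 × (1 − e^(-1.229333)) = 0.75 × (1 − 0.292488) = 0.530634.
Expected differing sites = pL ≈ 0.530634 × 2376 = 1260.786384 ≈ 1261.

1261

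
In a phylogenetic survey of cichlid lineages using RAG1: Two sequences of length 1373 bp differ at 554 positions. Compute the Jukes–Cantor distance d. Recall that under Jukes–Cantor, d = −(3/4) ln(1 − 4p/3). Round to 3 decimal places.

p = 554/1373 ≈ 0.403496.
d = −(3/4) ln(1 − 4p/3) = −0.75 ln(1 − 0.537995) = −0.75 ln(0.462005)
  = −0.75 × (-0.772180) = 0.579135 substitutions/site.

0.579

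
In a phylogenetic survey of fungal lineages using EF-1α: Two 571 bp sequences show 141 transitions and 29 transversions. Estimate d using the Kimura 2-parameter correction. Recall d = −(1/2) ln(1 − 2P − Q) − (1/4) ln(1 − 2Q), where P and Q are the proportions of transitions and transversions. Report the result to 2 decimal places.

0.42

P = 141/571 ≈ 0.246935 and Q = 29/571 ≈ 0.050788.
Under the Kimura two-parameter model, d = −½ ln(1 − 2P − Q) − ¼ ln(1 − 2Q).
1 − 2P − Q = 0.455342, giving −½ ln(0.455342) = 0.393353.
1 − 2Q = 0.898424, giving −¼ ln(0.898424) = 0.026778.
d = 0.393353 + 0.026778 = 0.420131.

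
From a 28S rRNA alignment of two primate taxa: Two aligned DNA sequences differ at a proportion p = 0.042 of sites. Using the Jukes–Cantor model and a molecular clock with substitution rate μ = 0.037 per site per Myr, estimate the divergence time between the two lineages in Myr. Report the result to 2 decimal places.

d = −(3/4) ln(1 − 4p/3) = −0.75 ln(1 − 0.056) = −0.75 ln(0.944)
  = −0.75 × (-0.057629) = 0.043222 substitutions/site.
Under a molecular clock d = 2μt, so t = d/(2μ) = 0.043222 / (2 × 0.037) = 0.58 Myr.

0.58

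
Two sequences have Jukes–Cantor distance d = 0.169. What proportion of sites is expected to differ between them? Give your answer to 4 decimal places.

p = (3/4)(1 − e^(−4d/3)) = 0.75 × (1 − e^(-0.225333)) = 0.75 × (1 − 0.798250) = 0.151313.

0.1513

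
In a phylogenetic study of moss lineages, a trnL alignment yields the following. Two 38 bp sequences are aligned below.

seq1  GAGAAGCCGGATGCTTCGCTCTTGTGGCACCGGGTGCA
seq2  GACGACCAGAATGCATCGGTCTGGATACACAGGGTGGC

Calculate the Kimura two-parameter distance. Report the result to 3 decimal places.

Of 38 sites, 3 differences are transitions and 11 are transversions, so P = 3/38 ≈ 0.078947 and Q = 11/38 ≈ 0.289474.
Under the Kimura two-parameter model, d = −½ ln(1 − 2P − Q) − ¼ ln(1 − 2Q).
1 − 2P − Q = 0.552632, giving −½ ln(0.552632) = 0.296531.
1 − 2Q = 0.421052, giving −¼ ln(0.421052) = 0.216250.
d = 0.296531 + 0.216250 = 0.512781.

0.513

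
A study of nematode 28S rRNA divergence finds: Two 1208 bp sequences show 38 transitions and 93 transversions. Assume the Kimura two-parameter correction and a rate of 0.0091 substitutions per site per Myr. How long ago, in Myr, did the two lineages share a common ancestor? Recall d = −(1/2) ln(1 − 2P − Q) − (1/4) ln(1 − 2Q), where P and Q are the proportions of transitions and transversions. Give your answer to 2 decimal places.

6.44

P = 38/1208 ≈ 0.031457 and Q = 93/1208 ≈ 0.076987.
Under the Kimura two-parameter model, d = −½ ln(1 − 2P − Q) − ¼ ln(1 − 2Q).
1 − 2P − Q = 0.860099, giving −½ ln(0.860099) = 0.075354.
1 − 2Q = 0.846026, giving −¼ ln(0.846026) = 0.041801.
d = 0.075354 + 0.041801 = 0.117155.
Under a molecular clock d = 2μt, so t = d/(2μ) = 0.117155 / (2 × 0.0091) = 6.44 Myr.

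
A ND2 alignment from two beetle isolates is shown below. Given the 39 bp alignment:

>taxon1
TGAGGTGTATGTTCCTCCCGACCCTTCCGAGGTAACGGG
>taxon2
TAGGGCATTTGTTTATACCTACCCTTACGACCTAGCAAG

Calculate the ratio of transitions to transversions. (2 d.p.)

1.14

Transitions are A↔G and C↔T; transversions are all other mismatches.
Transitions: 8. Transversions: 7.
R = 8/7 = 1.142857… ≈ 1.14 (to 2 d.p.).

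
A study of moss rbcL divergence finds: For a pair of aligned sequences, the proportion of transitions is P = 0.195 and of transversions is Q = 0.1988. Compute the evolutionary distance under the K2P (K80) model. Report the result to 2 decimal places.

Under the Kimura two-parameter model, d = −½ ln(1 − 2P − Q) − ¼ ln(1 − 2Q).
1 − 2P − Q = 0.4112, giving −½ ln(0.4112) = 0.444338.
1 − 2Q = 0.6024, giving −¼ ln(0.6024) = 0.126708.
d = 0.444338 + 0.126708 = 0.571046.

0.57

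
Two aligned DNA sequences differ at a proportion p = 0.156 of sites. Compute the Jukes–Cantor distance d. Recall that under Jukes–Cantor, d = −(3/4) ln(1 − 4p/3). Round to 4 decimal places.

d = −(3/4) ln(1 − 4p/3) = −0.75 ln(1 − 0.208) = −0.75 ln(0.792)
  = −0.75 × (-0.233194) = 0.174896 substitutions/site.

0.1749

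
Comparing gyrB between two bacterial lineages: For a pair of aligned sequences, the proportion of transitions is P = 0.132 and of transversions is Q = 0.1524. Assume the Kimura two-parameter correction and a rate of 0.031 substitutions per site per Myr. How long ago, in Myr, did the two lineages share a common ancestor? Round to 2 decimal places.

5.81

Under the Kimura two-parameter model, d = −½ ln(1 − 2P − Q) − ¼ ln(1 − 2Q).
1 − 2P − Q = 0.5836, giving −½ ln(0.5836) = 0.269270.
1 − 2Q = 0.6952, giving −¼ ln(0.6952) = 0.090889.
d = 0.269270 + 0.090889 = 0.360159.
Under a molecular clock d = 2μt, so t = d/(2μ) = 0.360159 / (2 × 0.031) = 5.81 Myr.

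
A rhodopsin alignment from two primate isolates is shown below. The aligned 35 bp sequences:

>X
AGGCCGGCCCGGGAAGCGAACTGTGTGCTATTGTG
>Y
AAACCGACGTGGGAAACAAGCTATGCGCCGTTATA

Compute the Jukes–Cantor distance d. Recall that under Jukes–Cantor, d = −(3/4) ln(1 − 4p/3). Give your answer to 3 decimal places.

0.572

The sequences differ at 14 of 35 sites, so p = 14/35 = 0.4.
d = −(3/4) ln(1 − 4p/3) = −0.75 ln(1 − 0.533333) = −0.75 ln(0.466667)
  = −0.75 × (-0.762139) = 0.571604 substitutions/site.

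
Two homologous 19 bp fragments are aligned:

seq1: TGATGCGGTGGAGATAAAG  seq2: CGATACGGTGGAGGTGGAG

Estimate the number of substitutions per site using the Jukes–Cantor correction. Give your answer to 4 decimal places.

0.3241

The sequences differ at 5 of 19 sites (1, 5, 14, 16, 17), so p = 5/19 ≈ 0.263158.
d = −(3/4) ln(1 − 4p/3) = −0.75 ln(1 − 0.350877) = −0.75 ln(0.649123)
  = −0.75 × (-0.432133) = 0.324100 substitutions/site.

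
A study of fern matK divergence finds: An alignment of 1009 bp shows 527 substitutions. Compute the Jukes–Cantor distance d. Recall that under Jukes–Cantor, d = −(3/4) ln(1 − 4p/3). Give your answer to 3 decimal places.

0.894

p = 527/1009 ≈ 0.522299.
d = −(3/4) ln(1 − 4p/3) = −0.75 ln(1 − 0.696399) = −0.75 ln(0.303601)
  = −0.75 × (-1.192041) = 0.894031 substitutions/site.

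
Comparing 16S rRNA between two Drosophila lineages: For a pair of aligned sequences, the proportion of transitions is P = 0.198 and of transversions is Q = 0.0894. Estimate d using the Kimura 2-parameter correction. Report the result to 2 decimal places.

Under the Kimura two-parameter model, d = −½ ln(1 − 2P − Q) − ¼ ln(1 − 2Q).
1 − 2P − Q = 0.5146, giving −½ ln(0.5146) = 0.332183.
1 − 2Q = 0.8212, giving −¼ ln(0.8212) = 0.049247.
d = 0.332183 + 0.049247 = 0.381430.

0.38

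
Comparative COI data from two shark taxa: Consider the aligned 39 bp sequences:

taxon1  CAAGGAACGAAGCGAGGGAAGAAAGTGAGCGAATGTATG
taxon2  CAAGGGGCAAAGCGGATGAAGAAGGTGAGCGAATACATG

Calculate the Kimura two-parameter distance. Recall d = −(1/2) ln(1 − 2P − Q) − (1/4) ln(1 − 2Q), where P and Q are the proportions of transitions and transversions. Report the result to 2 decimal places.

0.30

Of 39 sites, 8 differences are transitions and 1 are transversions, so P = 8/39 ≈ 0.205128 and Q = 1/39 ≈ 0.025641.
Under the Kimura two-parameter model, d = −½ ln(1 − 2P − Q) − ¼ ln(1 − 2Q).
1 − 2P − Q = 0.564103, giving −½ ln(0.564103) = 0.286259.
1 − 2Q = 0.948718, giving −¼ ln(0.948718) = 0.013161.
d = 0.286259 + 0.013161 = 0.299420.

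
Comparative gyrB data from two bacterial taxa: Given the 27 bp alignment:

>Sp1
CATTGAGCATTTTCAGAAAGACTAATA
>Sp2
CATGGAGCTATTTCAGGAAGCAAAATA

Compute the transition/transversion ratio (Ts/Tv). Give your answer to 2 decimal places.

Transitions are A↔G and C↔T; transversions are all other mismatches.
Transitions: 1. Transversions: 6.
R = 1/6 = 0.166666… ≈ 0.17 (to 2 d.p.).

0.17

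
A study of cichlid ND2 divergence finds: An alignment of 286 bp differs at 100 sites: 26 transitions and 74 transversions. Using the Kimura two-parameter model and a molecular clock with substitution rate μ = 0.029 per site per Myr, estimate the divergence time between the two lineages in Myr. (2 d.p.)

P = 26/286 ≈ 0.090909 and Q = 74/286 ≈ 0.258741.
Under the Kimura two-parameter model, d = −½ ln(1 − 2P − Q) − ¼ ln(1 − 2Q).
1 − 2P − Q = 0.559441, giving −½ ln(0.559441) = 0.290409.
1 − 2Q = 0.482518, giving −¼ ln(0.482518) = 0.182184.
d = 0.290409 + 0.182184 = 0.472593.
Under a molecular clock d = 2μt, so t = d/(2μ) = 0.472593 / (2 × 0.029) = 8.15 Myr.

8.15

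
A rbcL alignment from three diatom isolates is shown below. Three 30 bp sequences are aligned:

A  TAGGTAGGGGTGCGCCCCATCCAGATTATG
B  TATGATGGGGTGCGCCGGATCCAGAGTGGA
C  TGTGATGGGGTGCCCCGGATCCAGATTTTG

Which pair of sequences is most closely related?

A–B: 9/30 differ, p = 0.300, d = 0.383.
A–C: 8/30 differ, p = 0.267, d = 0.330.
B–C: 6/30 differ, p = 0.200, d = 0.233.
The smallest distance is between B and C.

B and C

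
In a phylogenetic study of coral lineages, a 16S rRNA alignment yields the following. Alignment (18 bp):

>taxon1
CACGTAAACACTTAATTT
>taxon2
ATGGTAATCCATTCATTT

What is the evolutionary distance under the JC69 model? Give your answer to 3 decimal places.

The sequences differ at 7 of 18 sites (1, 2, 3, 8, 10, 11, 14), so p = 7/18 ≈ 0.388889.
d = −(3/4) ln(1 − 4p/3) = −0.75 ln(1 − 0.518519) = −0.75 ln(0.481481)
  = −0.75 × (-0.730889) = 0.548167 substitutions/site.

0.548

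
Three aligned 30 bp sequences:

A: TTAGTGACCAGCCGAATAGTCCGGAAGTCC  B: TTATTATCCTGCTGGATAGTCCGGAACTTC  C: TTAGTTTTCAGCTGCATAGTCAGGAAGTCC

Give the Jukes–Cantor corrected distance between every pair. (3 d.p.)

A–B: 8/30 sites differ → p ≈ 0.266667, d = −0.75 ln(1 − 0.355556) = 0.329526 ≈ 0.330.
A–C: 6/30 sites differ → p = 0.2, d = −0.75 ln(1 − 0.266667) = 0.232617 ≈ 0.233.
B–C: 8/30 sites differ → p ≈ 0.266667, d = −0.75 ln(1 − 0.355556) = 0.329526 ≈ 0.330.

d(A,B) = 0.330, d(A,C) = 0.233, d(B,C) = 0.330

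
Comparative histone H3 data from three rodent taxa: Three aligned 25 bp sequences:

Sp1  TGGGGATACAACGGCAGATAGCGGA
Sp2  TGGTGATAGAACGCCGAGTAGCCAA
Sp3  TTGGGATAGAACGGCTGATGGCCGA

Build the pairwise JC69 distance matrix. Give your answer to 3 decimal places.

Sp1–Sp2: 8/25 sites differ → p = 0.32, d = −0.75 ln(1 − 0.426667) = 0.417216 ≈ 0.417.
Sp1–Sp3: 5/25 sites differ → p = 0.2, d = −0.75 ln(1 − 0.266667) = 0.232617 ≈ 0.233.
Sp2–Sp3: 8/25 sites differ → p = 0.32, d = −0.75 ln(1 − 0.426667) = 0.417216 ≈ 0.417.

d(Sp1,Sp2) = 0.417, d(Sp1,Sp3) = 0.233, d(Sp2,Sp3) = 0.417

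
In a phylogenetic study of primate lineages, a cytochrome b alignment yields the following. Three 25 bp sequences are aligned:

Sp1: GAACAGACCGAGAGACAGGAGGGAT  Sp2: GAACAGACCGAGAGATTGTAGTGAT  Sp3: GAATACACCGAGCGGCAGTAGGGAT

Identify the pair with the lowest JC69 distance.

Sp1 and Sp2

Sp1–Sp2: 4/25 differ, p = 0.160, d = 0.180.
Sp1–Sp3: 5/25 differ, p = 0.200, d = 0.233.
Sp2–Sp3: 7/25 differ, p = 0.280, d = 0.351.
The smallest distance is between Sp1 and Sp2.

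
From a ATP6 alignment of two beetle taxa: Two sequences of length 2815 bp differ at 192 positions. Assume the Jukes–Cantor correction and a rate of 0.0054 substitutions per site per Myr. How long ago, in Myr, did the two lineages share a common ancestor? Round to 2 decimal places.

p = 192/2815 ≈ 0.068206.
d = −(3/4) ln(1 − 4p/3) = −0.75 ln(1 − 0.090941) = −0.75 ln(0.909059)
  = −0.75 × (-0.095345) = 0.071509 substitutions/site.
Under a molecular clock d = 2μt, so t = d/(2μ) = 0.071509 / (2 × 0.0054) = 6.62 Myr.

6.62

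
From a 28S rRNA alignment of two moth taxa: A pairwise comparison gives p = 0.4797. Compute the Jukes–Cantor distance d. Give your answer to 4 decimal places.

0.7654

d = −(3/4) ln(1 − 4p/3) = −0.75 ln(1 − 0.6396) = −0.75 ln(0.3604)
  = −0.75 × (-1.020541) = 0.765406 substitutions/site.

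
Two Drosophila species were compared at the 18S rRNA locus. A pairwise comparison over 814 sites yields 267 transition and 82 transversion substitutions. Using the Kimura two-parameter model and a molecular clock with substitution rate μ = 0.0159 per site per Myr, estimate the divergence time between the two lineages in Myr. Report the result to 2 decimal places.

P = 267/814 ≈ 0.32801 and Q = 82/814 ≈ 0.100737.
Under the Kimura two-parameter model, d = −½ ln(1 − 2P − Q) − ¼ ln(1 − 2Q).
1 − 2P − Q = 0.243243, giving −½ ln(0.243243) = 0.706847.
1 − 2Q = 0.798526, giving −¼ ln(0.798526) = 0.056247.
d = 0.706847 + 0.056247 = 0.763094.
Under a molecular clock d = 2μt, so t = d/(2μ) = 0.763094 / (2 × 0.0159) = 24.00 Myr.

24.00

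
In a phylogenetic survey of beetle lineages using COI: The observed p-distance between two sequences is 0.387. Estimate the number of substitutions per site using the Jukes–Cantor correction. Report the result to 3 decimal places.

0.544

d = −(3/4) ln(1 − 4p/3) = −0.75 ln(1 − 0.516) = −0.75 ln(0.484)
  = −0.75 × (-0.725670) = 0.544253 substitutions/site.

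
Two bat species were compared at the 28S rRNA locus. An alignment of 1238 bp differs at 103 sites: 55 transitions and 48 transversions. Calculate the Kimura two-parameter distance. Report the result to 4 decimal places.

0.0884

P = 55/1238 ≈ 0.044426 and Q = 48/1238 ≈ 0.038772.
Under the Kimura two-parameter model, d = −½ ln(1 − 2P − Q) − ¼ ln(1 − 2Q).
1 − 2P − Q = 0.872376, giving −½ ln(0.872376) = 0.068267.
1 − 2Q = 0.922456, giving −¼ ln(0.922456) = 0.020179.
d = 0.068267 + 0.020179 = 0.088446.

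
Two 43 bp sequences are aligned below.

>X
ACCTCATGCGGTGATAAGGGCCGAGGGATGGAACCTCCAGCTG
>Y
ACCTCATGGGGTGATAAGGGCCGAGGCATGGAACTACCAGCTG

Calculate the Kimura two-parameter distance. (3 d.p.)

0.099

Of 43 sites, 1 differences are transitions and 3 are transversions, so P = 1/43 ≈ 0.023256 and Q = 3/43 ≈ 0.069767.
Under the Kimura two-parameter model, d = −½ ln(1 − 2P − Q) − ¼ ln(1 − 2Q).
1 − 2P − Q = 0.883721, giving −½ ln(0.883721) = 0.061807.
1 − 2Q = 0.860466, giving −¼ ln(0.860466) = 0.037570.
d = 0.061807 + 0.037570 = 0.099377.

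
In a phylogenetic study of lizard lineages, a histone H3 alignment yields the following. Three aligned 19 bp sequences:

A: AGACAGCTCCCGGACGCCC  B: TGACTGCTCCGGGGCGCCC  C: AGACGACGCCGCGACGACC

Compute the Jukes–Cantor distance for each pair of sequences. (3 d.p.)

A–B: 4/19 sites differ → p ≈ 0.210526, d = −0.75 ln(1 − 0.280701) = 0.247109 ≈ 0.247.
A–C: 6/19 sites differ → p ≈ 0.315789, d = −0.75 ln(1 − 0.421052) = 0.409907 ≈ 0.410.
B–C: 7/19 sites differ → p ≈ 0.368421, d = −0.75 ln(1 − 0.491228) = 0.506816 ≈ 0.507.

d(A,B) = 0.247, d(A,C) = 0.410, d(B,C) = 0.507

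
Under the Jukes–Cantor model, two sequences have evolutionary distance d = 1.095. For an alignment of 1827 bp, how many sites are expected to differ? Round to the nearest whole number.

Invert JC69: p = (3/4)(1 − e^(−4d/3)) = 0.75 × (1 − e^(-1.46)) = 0.75 × (1 − 0.232236) = 0.575823.
Expected differing sites = pL ≈ 0.575823 × 1827 = 1052.028621 ≈ 1052.

1052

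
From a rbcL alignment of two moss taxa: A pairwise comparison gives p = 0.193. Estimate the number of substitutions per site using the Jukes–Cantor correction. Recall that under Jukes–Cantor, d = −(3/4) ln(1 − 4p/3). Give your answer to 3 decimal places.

0.223

d = −(3/4) ln(1 − 4p/3) = −0.75 ln(1 − 0.257333) = −0.75 ln(0.742667)
  = −0.75 × (-0.297508) = 0.223131 substitutions/site.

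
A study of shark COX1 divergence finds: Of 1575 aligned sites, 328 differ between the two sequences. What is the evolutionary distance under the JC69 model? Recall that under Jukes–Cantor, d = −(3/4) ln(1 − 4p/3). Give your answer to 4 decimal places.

0.2440

p = 328/1575 ≈ 0.208254.
d = −(3/4) ln(1 − 4p/3) = −0.75 ln(1 − 0.277672) = −0.75 ln(0.722328)
  = −0.75 × (-0.325276) = 0.243957 substitutions/site.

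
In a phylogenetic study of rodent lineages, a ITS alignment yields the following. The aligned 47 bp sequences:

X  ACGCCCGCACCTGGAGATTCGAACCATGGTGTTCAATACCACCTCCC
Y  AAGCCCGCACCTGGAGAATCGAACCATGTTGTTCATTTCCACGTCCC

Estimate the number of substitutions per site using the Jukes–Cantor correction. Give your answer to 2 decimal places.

0.14

The sequences differ at 6 of 47 sites (2, 18, 29, 36, 38, 43), so p = 6/47 ≈ 0.12766.
d = −(3/4) ln(1 − 4p/3) = −0.75 ln(1 − 0.170213) = −0.75 ln(0.829787)
  = −0.75 × (-0.186586) = 0.139940 substitutions/site.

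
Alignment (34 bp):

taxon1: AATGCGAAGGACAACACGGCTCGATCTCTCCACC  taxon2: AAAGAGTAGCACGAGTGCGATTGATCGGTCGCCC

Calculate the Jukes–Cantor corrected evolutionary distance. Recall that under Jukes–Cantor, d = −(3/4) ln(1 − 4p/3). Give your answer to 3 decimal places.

The sequences differ at 15 of 34 sites, so p = 15/34 ≈ 0.441176.
d = −(3/4) ln(1 − 4p/3) = −0.75 ln(1 − 0.588235) = −0.75 ln(0.411765)
  = −0.75 × (-0.887302) = 0.665477 substitutions/site.

0.665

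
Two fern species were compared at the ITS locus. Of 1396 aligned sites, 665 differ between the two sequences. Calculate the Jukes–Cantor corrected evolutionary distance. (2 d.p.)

p = 665/1396 ≈ 0.476361.
d = −(3/4) ln(1 − 4p/3) = −0.75 ln(1 − 0.635148) = −0.75 ln(0.364852)
  = −0.75 × (-1.008263) = 0.756197 substitutions/site.

0.76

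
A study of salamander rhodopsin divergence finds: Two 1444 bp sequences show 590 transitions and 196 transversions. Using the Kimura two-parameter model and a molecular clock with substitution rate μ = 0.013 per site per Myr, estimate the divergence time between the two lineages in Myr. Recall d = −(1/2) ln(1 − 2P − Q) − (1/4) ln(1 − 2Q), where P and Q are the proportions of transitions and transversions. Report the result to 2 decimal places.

P = 590/1444 ≈ 0.408587 and Q = 196/1444 ≈ 0.135734.
Under the Kimura two-parameter model, d = −½ ln(1 − 2P − Q) − ¼ ln(1 − 2Q).
1 − 2P − Q = 0.047092, giving −½ ln(0.047092) = 1.527826.
1 − 2Q = 0.728532, giving −¼ ln(0.728532) = 0.079181.
d = 1.527826 + 0.079181 = 1.607007.
Under a molecular clock d = 2μt, so t = d/(2μ) = 1.607007 / (2 × 0.013) = 61.81 Myr.

61.81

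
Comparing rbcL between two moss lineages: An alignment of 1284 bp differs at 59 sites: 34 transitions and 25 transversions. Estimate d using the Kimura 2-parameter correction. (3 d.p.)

0.048

P = 34/1284 ≈ 0.02648 and Q = 25/1284 ≈ 0.01947.
Under the Kimura two-parameter model, d = −½ ln(1 − 2P − Q) − ¼ ln(1 − 2Q).
1 − 2P − Q = 0.92757, giving −½ ln(0.92757) = 0.037594.
1 − 2Q = 0.96106, giving −¼ ln(0.96106) = 0.009930.
d = 0.037594 + 0.009930 = 0.047524.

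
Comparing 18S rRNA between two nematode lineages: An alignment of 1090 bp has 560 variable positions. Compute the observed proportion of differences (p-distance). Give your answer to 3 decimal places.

0.514

p = 560/1090 = 0.513761… ≈ 0.514 (to 3 d.p.).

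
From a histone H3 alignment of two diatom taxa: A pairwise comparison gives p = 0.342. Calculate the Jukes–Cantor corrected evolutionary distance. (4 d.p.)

d = −(3/4) ln(1 − 4p/3) = −0.75 ln(1 − 0.456) = −0.75 ln(0.544)
  = −0.75 × (-0.608806) = 0.456605 substitutions/site.

0.4566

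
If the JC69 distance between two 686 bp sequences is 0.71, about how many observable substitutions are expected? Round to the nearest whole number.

Invert JC69: p = (3/4)(1 − e^(−4d/3)) = 0.75 × (1 − e^(-0.946667)) = 0.75 × (1 − 0.388032) = 0.458976.
Expected differing sites = pL ≈ 0.458976 × 686 = 314.857536 ≈ 315.

315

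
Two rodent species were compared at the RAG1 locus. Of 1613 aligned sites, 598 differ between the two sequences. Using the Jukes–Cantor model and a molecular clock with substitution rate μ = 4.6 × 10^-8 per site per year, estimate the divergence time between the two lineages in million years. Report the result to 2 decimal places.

p = 598/1613 ≈ 0.370738.
d = −(3/4) ln(1 − 4p/3) = −0.75 ln(1 − 0.494317) = −0.75 ln(0.505683)
  = −0.75 × (-0.681845) = 0.511384 substitutions/site.
Under a molecular clock d = 2μt, so t = d/(2μ) = 0.511384 / (2 × 4.6 × 10^-8) = 5.56 million years.

5.56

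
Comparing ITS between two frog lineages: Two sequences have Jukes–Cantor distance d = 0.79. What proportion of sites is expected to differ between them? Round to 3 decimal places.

p = (3/4)(1 − e^(−4d/3)) = 0.75 × (1 − e^(-1.053333)) = 0.75 × (1 − 0.348773) = 0.488420.

0.488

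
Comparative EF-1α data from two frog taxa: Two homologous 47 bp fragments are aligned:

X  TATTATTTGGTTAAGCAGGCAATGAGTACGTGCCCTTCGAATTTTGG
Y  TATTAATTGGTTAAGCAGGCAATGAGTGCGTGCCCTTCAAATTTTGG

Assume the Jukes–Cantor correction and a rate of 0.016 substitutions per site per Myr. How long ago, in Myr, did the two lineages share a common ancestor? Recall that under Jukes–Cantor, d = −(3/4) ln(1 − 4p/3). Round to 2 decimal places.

The sequences differ at 3 of 47 sites (6, 28, 39), so p = 3/47 ≈ 0.06383.
d = −(3/4) ln(1 − 4p/3) = −0.75 ln(1 − 0.085107) = −0.75 ln(0.914893)
  = −0.75 × (-0.088948) = 0.066711 substitutions/site.
Under a molecular clock d = 2μt, so t = d/(2μ) = 0.066711 / (2 × 0.016) = 2.08 Myr.

2.08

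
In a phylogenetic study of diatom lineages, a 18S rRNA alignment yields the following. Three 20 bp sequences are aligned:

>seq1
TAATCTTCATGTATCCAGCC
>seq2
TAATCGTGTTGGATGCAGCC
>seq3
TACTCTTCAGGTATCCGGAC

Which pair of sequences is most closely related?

seq1–seq2: 5/20 differ, p = 0.250, d = 0.304.
seq1–seq3: 4/20 differ, p = 0.200, d = 0.233.
seq2–seq3: 9/20 differ, p = 0.450, d = 0.687.
The smallest distance is between seq1 and seq3.

seq1 and seq3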